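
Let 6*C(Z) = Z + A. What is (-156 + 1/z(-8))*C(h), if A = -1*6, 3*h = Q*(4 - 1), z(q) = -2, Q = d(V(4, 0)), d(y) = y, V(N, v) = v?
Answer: 313/2 ≈ 156.50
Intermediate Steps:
Q = 0
h = 0 (h = (0*(4 - 1))/3 = (0*3)/3 = (⅓)*0 = 0)
A = -6
C(Z) = -1 + Z/6 (C(Z) = (Z - 6)/6 = (-6 + Z)/6 = -1 + Z/6)
(-156 + 1/z(-8))*C(h) = (-156 + 1/(-2))*(-1 + (⅙)*0) = (-156 - ½)*(-1 + 0) = -313/2*(-1) = 313/2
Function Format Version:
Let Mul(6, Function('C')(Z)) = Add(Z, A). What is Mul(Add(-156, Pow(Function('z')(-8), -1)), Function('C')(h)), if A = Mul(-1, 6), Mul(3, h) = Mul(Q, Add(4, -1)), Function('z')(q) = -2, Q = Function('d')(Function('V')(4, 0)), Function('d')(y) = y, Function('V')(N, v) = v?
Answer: Rational(313, 2) ≈ 156.50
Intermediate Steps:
Q = 0
h = 0 (h = Mul(Rational(1, 3), Mul(0, Add(4, -1))) = Mul(Rational(1, 3), Mul(0, 3)) = Mul(Rational(1, 3), 0) = 0)
A = -6
Function('C')(Z) = Add(-1, Mul(Rational(1, 6), Z)) (Function('C')(Z) = Mul(Rational(1, 6), Add(Z, -6)) = Mul(Rational(1, 6), Add(-6, Z)) = Add(-1, Mul(Rational(1, 6), Z)))
Mul(Add(-156, Pow(Function('z')(-8), -1)), Function('C')(h)) = Mul(Add(-156, Pow(-2, -1)), Add(-1, Mul(Rational(1, 6), 0))) = Mul(Add(-156, Rational(-1, 2)), Add(-1, 0)) = Mul(Rational(-313, 2), -1) = Rational(313, 2)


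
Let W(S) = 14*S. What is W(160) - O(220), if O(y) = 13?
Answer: 2227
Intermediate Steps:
W(160) - O(220) = 14*160 - 1*13 = 2240 - 13 = 2227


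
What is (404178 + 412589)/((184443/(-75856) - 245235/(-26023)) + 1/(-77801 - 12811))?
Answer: 36523400637403321488/312674017100891 ≈ 1.1681e+5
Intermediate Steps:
(404178 + 412589)/((184443/(-75856) - 245235/(-26023)) + 1/(-77801 - 12811)) = 816767/((184443*(-1/75856) - 245235*(-1/26023)) + 1/(-90612)) = 816767/((-184443/75856 + 245235/26023) - 1/90612) = 816767/(13802785971/1974000688 - 1/90612) = 816767/(312674017100891/44717037585264) = 816767*(44717037585264/312674017100891) = 36523400637403321488/312674017100891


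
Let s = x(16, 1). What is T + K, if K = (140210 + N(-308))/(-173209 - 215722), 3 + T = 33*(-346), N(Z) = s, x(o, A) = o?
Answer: -4442121177/388931 ≈ -11421.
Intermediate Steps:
s = 16
N(Z) = 16
T = -11421 (T = -3 + 33*(-346) = -3 - 11418 = -11421)
K = -140226/388931 (K = (140210 + 16)/(-173209 - 215722) = 140226/(-388931) = 140226*(-1/388931) = -140226/388931 ≈ -0.36054)
T + K = -11421 - 140226/388931 = -4442121177/388931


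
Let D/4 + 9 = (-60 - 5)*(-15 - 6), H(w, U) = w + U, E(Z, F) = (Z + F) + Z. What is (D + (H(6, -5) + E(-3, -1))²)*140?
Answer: 764400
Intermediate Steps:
E(Z, F) = F + 2*Z (E(Z, F) = (F + Z) + Z = F + 2*Z)
H(w, U) = U + w
D = 5424 (D = -36 + 4*((-60 - 5)*(-15 - 6)) = -36 + 4*(-65*(-21)) = -36 + 4*1365 = -36 + 5460 = 5424)
(D + (H(6, -5) + E(-3, -1))²)*140 = (5424 + ((-5 + 6) + (-1 + 2*(-3)))²)*140 = (5424 + (1 + (-1 - 6))²)*140 = (5424 + (1 - 7)²)*140 = (5424 + (-6)²)*140 = (5424 + 36)*140 = 5460*140 = 764400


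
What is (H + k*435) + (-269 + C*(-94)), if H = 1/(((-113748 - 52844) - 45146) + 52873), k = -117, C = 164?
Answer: -10577231701/158865 ≈ -66580.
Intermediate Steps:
H = -1/158865 (H = 1/((-166592 - 45146) + 52873) = 1/(-211738 + 52873) = 1/(-158865) = -1/158865 ≈ -6.2946e-6)
(H + k*435) + (-269 + C*(-94)) = (-1/158865 - 117*435) + (-269 + 164*(-94)) = (-1/158865 - 50895) + (-269 - 15416) = -8085434176/158865 - 15685 = -10577231701/158865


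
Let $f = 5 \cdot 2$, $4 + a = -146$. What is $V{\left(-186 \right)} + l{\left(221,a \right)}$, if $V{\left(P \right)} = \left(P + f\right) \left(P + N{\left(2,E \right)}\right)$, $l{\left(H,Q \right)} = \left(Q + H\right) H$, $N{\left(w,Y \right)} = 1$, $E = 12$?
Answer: $48251$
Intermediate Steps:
$a = -150$ ($a = -4 - 146 = -150$)
$f = 10$
$l{\left(H,Q \right)} = H \left(H + Q\right)$ ($l{\left(H,Q \right)} = \left(H + Q\right) H = H \left(H + Q\right)$)
$V{\left(P \right)} = \left(1 + P\right) \left(10 + P\right)$ ($V{\left(P \right)} = \left(P + 10\right) \left(P + 1\right) = \left(10 + P\right) \left(1 + P\right) = \left(1 + P\right) \left(10 + P\right)$)
$V{\left(-186 \right)} + l{\left(221,a \right)} = \left(10 + \left(-186\right)^{2} + 11 \left(-186\right)\right) + 221 \left(221 - 150\right) = \left(10 + 34596 - 2046\right) + 221 \cdot 71 = 32560 + 15691 = 48251$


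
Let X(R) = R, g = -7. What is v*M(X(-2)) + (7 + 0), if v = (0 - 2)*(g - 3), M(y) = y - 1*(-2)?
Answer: 7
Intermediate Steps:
M(y) = 2 + y (M(y) = y + 2 = 2 + y)
v = 20 (v = (0 - 2)*(-7 - 3) = -2*(-10) = 20)
v*M(X(-2)) + (7 + 0) = 20*(2 - 2) + (7 + 0) = 20*0 + 7 = 0 + 7 = 7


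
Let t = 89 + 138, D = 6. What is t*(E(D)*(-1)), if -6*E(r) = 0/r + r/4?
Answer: 227/4 ≈ 56.750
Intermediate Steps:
t = 227
E(r) = -r/24 (E(r) = -(0/r + r/4)/6 = -(0 + r*(¼))/6 = -(0 + r/4)/6 = -r/24)
t*(E(D)*(-1)) = 227*(-1/24*6*(-1)) = 227*(-¼*(-1)) = 227*(¼) = 227/4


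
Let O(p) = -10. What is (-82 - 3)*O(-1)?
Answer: 850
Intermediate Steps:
(-82 - 3)*O(-1) = (-82 - 3)*(-10) = -85*(-10) = 850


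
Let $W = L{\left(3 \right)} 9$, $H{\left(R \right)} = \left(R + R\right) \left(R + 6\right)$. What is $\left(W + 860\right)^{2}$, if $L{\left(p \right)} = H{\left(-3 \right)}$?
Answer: $487204$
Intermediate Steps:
$H{\left(R \right)} = 2 R \left(6 + R\right)$
$L{\left(p \right)} = -18$ ($L{\left(p \right)} = 2 \left(-3\right) \left(6 - 3\right) = 2 \left(-3\right) 3 = -18$)
$W = -162$ ($W = \left(-18\right) 9 = -162$)
$\left(W + 860\right)^{2} = \left(-162 + 860\right)^{2} = 698^{2} = 487204$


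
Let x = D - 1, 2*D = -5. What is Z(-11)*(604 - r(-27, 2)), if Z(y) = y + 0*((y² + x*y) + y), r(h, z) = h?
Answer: -6941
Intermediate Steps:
D = -5/2 (D = (½)*(-5) = -5/2 ≈ -2.5000)
x = -7/2 (x = -5/2 - 1 = -7/2 ≈ -3.5000)
Z(y) = y (Z(y) = y + 0*((y² - 7*y/2) + y) = y + 0*(y² - 5*y/2) = y + 0 = y)
Z(-11)*(604 - r(-27, 2)) = -11*(604 - 1*(-27)) = -11*(604 + 27) = -11*631 = -6941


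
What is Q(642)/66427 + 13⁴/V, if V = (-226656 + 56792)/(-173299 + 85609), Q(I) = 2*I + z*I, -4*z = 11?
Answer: 83183637833457/5641777964 ≈ 14744.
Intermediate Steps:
z = -11/4 (z = -¼*11 = -11/4 ≈ -2.7500)
Q(I) = -3*I/4 (Q(I) = 2*I - 11*I/4 = -3*I/4)
V = 84932/43845 (V = -169864/(-87690) = -169864*(-1/87690) = 84932/43845 ≈ 1.9371)
Q(642)/66427 + 13⁴/V = -¾*642/66427 + 13⁴/(84932/43845) = -963/2*1/66427 + 28561*(43845/84932) = -963/132854 + 1252257045/84932 = 83183637833457/5641777964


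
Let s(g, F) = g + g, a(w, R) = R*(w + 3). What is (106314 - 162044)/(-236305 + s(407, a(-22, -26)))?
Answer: 55730/235491 ≈ 0.23665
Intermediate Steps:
a(w, R) = R*(3 + w)
s(g, F) = 2*g
(106314 - 162044)/(-236305 + s(407, a(-22, -26))) = (106314 - 162044)/(-236305 + 2*407) = -55730/(-236305 + 814) = -55730/(-235491) = -55730*(-1/235491) = 55730/235491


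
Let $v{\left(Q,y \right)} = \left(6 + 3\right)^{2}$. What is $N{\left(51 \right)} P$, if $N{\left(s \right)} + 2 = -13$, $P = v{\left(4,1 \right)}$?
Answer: $-1215$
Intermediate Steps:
$v{\left(Q,y \right)} = 81$ ($v{\left(Q,y \right)} = 9^{2} = 81$)
$P = 81$
$N{\left(s \right)} = -15$ ($N{\left(s \right)} = -2 - 13 = -15$)
$N{\left(51 \right)} P = \left(-15\right) 81 = -1215$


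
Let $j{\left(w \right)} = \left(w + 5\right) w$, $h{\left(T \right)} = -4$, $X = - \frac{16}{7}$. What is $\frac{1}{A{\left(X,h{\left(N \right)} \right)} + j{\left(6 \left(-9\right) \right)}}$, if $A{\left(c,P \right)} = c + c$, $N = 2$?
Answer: $\frac{7}{18490} \approx 0.00037858$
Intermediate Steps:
$X = - \frac{16}{7}$ ($X = \left(-16\right) \frac{1}{7} = - \frac{16}{7} \approx -2.2857$)
$A{\left(c,P \right)} = 2 c$
$j{\left(w \right)} = w \left(5 + w\right)$ ($j{\left(w \right)} = \left(5 + w\right) w = w \left(5 + w\right)$)
$\frac{1}{A{\left(X,h{\left(N \right)} \right)} + j{\left(6 \left(-9\right) \right)}} = \frac{1}{2 \left(- \frac{16}{7}\right) + 6 \left(-9\right) \left(5 + 6 \left(-9\right)\right)} = \frac{1}{- \frac{32}{7} - 54 \left(5 - 54\right)} = \frac{1}{- \frac{32}{7} - -2646} = \frac{1}{- \frac{32}{7} + 2646} = \frac{1}{\frac{18490}{7}} = \frac{7}{18490}$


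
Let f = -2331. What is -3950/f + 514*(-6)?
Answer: -7184854/2331 ≈ -3082.3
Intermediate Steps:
-3950/f + 514*(-6) = -3950/(-2331) + 514*(-6) = -3950*(-1/2331) - 3084 = 3950/2331 - 3084 = -7184854/2331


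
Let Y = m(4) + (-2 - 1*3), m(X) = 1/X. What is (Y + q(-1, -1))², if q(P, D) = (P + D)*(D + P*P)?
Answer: 361/16 ≈ 22.563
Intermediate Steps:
Y = -19/4 (Y = 1/4 + (-2 - 1*3) = ¼ + (-2 - 3) = ¼ - 5 = -19/4 ≈ -4.7500)
q(P, D) = (D + P)*(D + P²)
(Y + q(-1, -1))² = (-19/4 + ((-1)² + (-1)³ - 1*(-1) - 1*(-1)²))² = (-19/4 + (1 - 1 + 1 - 1*1))² = (-19/4 + (1 - 1 + 1 - 1))² = (-19/4 + 0)² = (-19/4)² = 361/16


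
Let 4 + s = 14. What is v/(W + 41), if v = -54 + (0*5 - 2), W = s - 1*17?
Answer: -28/17 ≈ -1.6471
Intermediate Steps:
s = 10 (s = -4 + 14 = 10)
W = -7 (W = 10 - 1*17 = 10 - 17 = -7)
v = -56 (v = -54 + (0 - 2) = -54 - 2 = -56)
v/(W + 41) = -56/(-7 + 41) = -56/34 = -56*1/34 = -28/17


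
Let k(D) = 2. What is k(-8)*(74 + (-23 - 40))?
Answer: 22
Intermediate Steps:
k(-8)*(74 + (-23 - 40)) = 2*(74 + (-23 - 40)) = 2*(74 - 63) = 2*11 = 22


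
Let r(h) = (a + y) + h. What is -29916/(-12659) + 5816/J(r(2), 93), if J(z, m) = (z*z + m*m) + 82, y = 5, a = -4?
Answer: 83772646/27659915 ≈ 3.0287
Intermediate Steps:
r(h) = 1 + h (r(h) = (-4 + 5) + h = 1 + h)
J(z, m) = 82 + m² + z² (J(z, m) = (z² + m²) + 82 = (m² + z²) + 82 = 82 + m² + z²)
-29916/(-12659) + 5816/J(r(2), 93) = -29916/(-12659) + 5816/(82 + 93² + (1 + 2)²) = -29916*(-1/12659) + 5816/(82 + 8649 + 3²) = 29916/12659 + 5816/(82 + 8649 + 9) = 29916/12659 + 5816/8740 = 29916/12659 + 5816*(1/8740) = 29916/12659 + 1454/2185 = 83772646/27659915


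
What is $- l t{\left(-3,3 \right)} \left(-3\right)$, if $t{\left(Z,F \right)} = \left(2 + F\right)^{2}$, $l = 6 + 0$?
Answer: $450$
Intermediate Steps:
$l = 6$
$- l t{\left(-3,3 \right)} \left(-3\right) = \left(-1\right) 6 \left(2 + 3\right)^{2} \left(-3\right) = - 6 \cdot 5^{2} \left(-3\right) = \left(-6\right) 25 \left(-3\right) = \left(-150\right) \left(-3\right) = 450$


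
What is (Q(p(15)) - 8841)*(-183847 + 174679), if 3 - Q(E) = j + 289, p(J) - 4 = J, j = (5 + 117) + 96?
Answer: 85674960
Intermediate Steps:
j = 218 (j = 122 + 96 = 218)
p(J) = 4 + J
Q(E) = -504 (Q(E) = 3 - (218 + 289) = 3 - 1*507 = 3 - 507 = -504)
(Q(p(15)) - 8841)*(-183847 + 174679) = (-504 - 8841)*(-183847 + 174679) = -9345*(-9168) = 85674960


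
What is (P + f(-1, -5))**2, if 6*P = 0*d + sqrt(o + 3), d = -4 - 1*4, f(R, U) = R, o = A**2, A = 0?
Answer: (6 - sqrt(3))**2/36 ≈ 0.50598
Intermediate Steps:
o = 0 (o = 0**2 = 0)
d = -8 (d = -4 - 4 = -8)
P = sqrt(3)/6 (P = (0*(-8) + sqrt(0 + 3))/6 = (0 + sqrt(3))/6 = sqrt(3)/6 ≈ 0.28868)
(P + f(-1, -5))**2 = (sqrt(3)/6 - 1)**2 = (-1 + sqrt(3)/6)**2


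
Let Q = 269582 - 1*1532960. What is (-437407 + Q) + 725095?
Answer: -975690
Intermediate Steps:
Q = -1263378 (Q = 269582 - 1532960 = -1263378)
(-437407 + Q) + 725095 = (-437407 - 1263378) + 725095 = -1700785 + 725095 = -975690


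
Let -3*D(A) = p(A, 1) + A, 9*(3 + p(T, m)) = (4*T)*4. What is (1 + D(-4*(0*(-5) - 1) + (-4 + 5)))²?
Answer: 5041/729 ≈ 6.9150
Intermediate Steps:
p(T, m) = -3 + 16*T/9 (p(T, m) = -3 + ((4*T)*4)/9 = -3 + (16*T)/9 = -3 + 16*T/9)
D(A) = 1 - 25*A/27 (D(A) = -((-3 + 16*A/9) + A)/3 = -(-3 + 25*A/9)/3 = 1 - 25*A/27)
(1 + D(-4*(0*(-5) - 1) + (-4 + 5)))² = (1 + (1 - 25*(-4*(0*(-5) - 1) + (-4 + 5))/27))² = (1 + (1 - 25*(-4*(0 - 1) + 1)/27))² = (1 + (1 - 25*(-4*(-1) + 1)/27))² = (1 + (1 - 25*(4 + 1)/27))² = (1 + (1 - 25/27*5))² = (1 + (1 - 125/27))² = (1 - 98/27)² = (-71/27)² = 5041/729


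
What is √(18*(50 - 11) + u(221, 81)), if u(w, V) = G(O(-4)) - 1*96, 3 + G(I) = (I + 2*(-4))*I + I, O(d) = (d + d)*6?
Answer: √3243 ≈ 56.947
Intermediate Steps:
O(d) = 12*d (O(d) = (2*d)*6 = 12*d)
G(I) = -3 + I + I*(-8 + I) (G(I) = -3 + ((I + 2*(-4))*I + I) = -3 + ((I - 8)*I + I) = -3 + ((-8 + I)*I + I) = -3 + (I*(-8 + I) + I) = -3 + (I + I*(-8 + I)) = -3 + I + I*(-8 + I))
u(w, V) = 2541 (u(w, V) = (-3 + (12*(-4))² - 84*(-4)) - 1*96 = (-3 + (-48)² - 7*(-48)) - 96 = (-3 + 2304 + 336) - 96 = 2637 - 96 = 2541)
√(18*(50 - 11) + u(221, 81)) = √(18*(50 - 11) + 2541) = √(18*39 + 2541) = √(702 + 2541) = √3243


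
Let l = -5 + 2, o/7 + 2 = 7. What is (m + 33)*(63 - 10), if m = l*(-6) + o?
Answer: 4558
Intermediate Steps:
o = 35 (o = -14 + 7*7 = -14 + 49 = 35)
l = -3
m = 53 (m = -3*(-6) + 35 = 18 + 35 = 53)
(m + 33)*(63 - 10) = (53 + 33)*(63 - 10) = 86*53 = 4558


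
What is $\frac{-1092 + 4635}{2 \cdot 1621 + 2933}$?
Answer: $\frac{3543}{6175} \approx 0.57376$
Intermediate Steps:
$\frac{-1092 + 4635}{2 \cdot 1621 + 2933} = \frac{3543}{3242 + 2933} = \frac{3543}{6175}$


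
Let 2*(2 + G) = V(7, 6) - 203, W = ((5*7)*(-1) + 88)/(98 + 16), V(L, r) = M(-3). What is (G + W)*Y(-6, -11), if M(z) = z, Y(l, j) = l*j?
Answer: -131087/19 ≈ -6899.3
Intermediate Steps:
Y(l, j) = j*l
V(L, r) = -3
W = 53/114 (W = (35*(-1) + 88)/114 = (-35 + 88)*(1/114) = 53*(1/114) = 53/114 ≈ 0.46491)
G = -105 (G = -2 + (-3 - 203)/2 = -2 + (½)*(-206) = -2 - 103 = -105)
(G + W)*Y(-6, -11) = (-105 + 53/114)*(-11*(-6)) = -11917/114*66 = -131087/19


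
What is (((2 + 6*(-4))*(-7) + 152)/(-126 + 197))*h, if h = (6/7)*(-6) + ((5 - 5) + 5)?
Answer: -306/497 ≈ -0.61569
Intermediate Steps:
h = -⅐ (h = (6*(⅐))*(-6) + (0 + 5) = (6/7)*(-6) + 5 = -36/7 + 5 = -⅐ ≈ -0.14286)
(((2 + 6*(-4))*(-7) + 152)/(-126 + 197))*h = (((2 + 6*(-4))*(-7) + 152)/(-126 + 197))*(-⅐) = (((2 - 24)*(-7) + 152)/71)*(-⅐) = ((-22*(-7) + 152)*(1/71))*(-⅐) = ((154 + 152)*(1/71))*(-⅐) = (306*(1/71))*(-⅐) = (306/71)*(-⅐) = -306/497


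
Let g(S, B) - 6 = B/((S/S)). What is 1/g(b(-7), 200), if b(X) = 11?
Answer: 1/206 ≈ 0.0048544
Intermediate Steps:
g(S, B) = 6 + B (g(S, B) = 6 + B/((S/S)) = 6 + B/1 = 6 + B*1 = 6 + B)
1/g(b(-7), 200) = 1/(6 + 200) = 1/206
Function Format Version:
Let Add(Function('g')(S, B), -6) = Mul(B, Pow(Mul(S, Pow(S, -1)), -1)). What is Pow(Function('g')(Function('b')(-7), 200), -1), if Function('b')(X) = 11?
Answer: Rational(1, 206) ≈ 0.0048544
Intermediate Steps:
Function('g')(S, B) = Add(6, B) (Function('g')(S, B) = Add(6, Mul(B, Pow(Mul(S, Pow(S, -1)), -1))) = Add(6, Mul(B, Pow(1, -1))) = Add(6, Mul(B, 1)) = Add(6, B))
Pow(Function('g')(Function('b')(-7), 200), -1) = Pow(Add(6, 200), -1) = Pow(206, -1) = Rational(1, 206)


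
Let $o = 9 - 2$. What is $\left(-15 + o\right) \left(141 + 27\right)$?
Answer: $-1344$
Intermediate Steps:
$o = 7$
$\left(-15 + o\right) \left(141 + 27\right) = \left(-15 + 7\right) \left(141 + 27\right) = \left(-8\right) 168 = -1344$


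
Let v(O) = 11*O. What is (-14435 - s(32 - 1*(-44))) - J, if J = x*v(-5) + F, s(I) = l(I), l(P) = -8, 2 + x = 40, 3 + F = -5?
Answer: -12329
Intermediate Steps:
F = -8 (F = -3 - 5 = -8)
x = 38 (x = -2 + 40 = 38)
s(I) = -8
J = -2098 (J = 38*(11*(-5)) - 8 = 38*(-55) - 8 = -2090 - 8 = -2098)
(-14435 - s(32 - 1*(-44))) - J = (-14435 - 1*(-8)) - 1*(-2098) = (-14435 + 8) + 2098 = -14427 + 2098 = -12329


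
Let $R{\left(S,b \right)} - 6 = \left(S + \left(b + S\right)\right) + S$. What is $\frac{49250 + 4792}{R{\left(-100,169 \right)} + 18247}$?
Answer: $\frac{27021}{9061} \approx 2.9821$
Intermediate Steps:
$R{\left(S,b \right)} = 6 + b + 3 S$ ($R{\left(S,b \right)} = 6 + \left(\left(S + \left(b + S\right)\right) + S\right) = 6 + \left(\left(S + \left(S + b\right)\right) + S\right) = 6 + \left(\left(b + 2 S\right) + S\right) = 6 + \left(b + 3 S\right) = 6 + b + 3 S$)
$\frac{49250 + 4792}{R{\left(-100,169 \right)} + 18247} = \frac{49250 + 4792}{\left(6 + 169 + 3 \left(-100\right)\right) + 18247} = \frac{54042}{\left(6 + 169 - 300\right) + 18247} = \frac{54042}{-125 + 18247} = \frac{54042}{18122} = 54042 \cdot \frac{1}{18122} = \frac{27021}{9061}$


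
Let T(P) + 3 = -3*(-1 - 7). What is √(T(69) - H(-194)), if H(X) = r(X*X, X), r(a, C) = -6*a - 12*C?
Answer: √223509 ≈ 472.77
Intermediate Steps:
r(a, C) = -12*C - 6*a
H(X) = -12*X - 6*X² (H(X) = -12*X - 6*X*X = -12*X - 6*X²)
T(P) = 21 (T(P) = -3 - 3*(-1 - 7) = -3 - 3*(-8) = -3 + 24 = 21)
√(T(69) - H(-194)) = √(21 - 6*(-194)*(-2 - 1*(-194))) = √(21 - 6*(-194)*(-2 + 194)) = √(21 - 6*(-194)*192) = √(21 - 1*(-223488)) = √(21 + 223488) = √223509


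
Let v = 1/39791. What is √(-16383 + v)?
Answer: 4*I*√1621224489127/39791 ≈ 128.0*I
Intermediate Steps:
v = 1/39791 ≈ 2.5131e-5
√(-16383 + v) = √(-16383 + 1/39791) = √(-651895952/39791) = 4*I*√1621224489127/39791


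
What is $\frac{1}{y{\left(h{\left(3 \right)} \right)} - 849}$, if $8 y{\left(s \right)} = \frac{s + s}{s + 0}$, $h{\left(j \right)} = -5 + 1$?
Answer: $- \frac{4}{3395} \approx -0.0011782$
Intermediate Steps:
$h{\left(j \right)} = -4$
$y{\left(s \right)} = \frac{1}{4}$ ($y{\left(s \right)} = \frac{\left(s + s\right) \frac{1}{s + 0}}{8} = \frac{2 s \frac{1}{s}}{8} = \frac{1}{8} \cdot 2 = \frac{1}{4}$)
$\frac{1}{y{\left(h{\left(3 \right)} \right)} - 849} = \frac{1}{\frac{1}{4} - 849} = \frac{1}{- \frac{3395}{4}} = - \frac{4}{3395}$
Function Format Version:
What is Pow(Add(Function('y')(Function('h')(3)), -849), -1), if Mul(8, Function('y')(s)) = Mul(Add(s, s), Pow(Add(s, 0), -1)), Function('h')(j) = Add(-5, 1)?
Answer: Rational(-4, 3395) ≈ -0.0011782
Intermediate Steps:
Function('h')(j) = -4
Function('y')(s) = Rational(1, 4) (Function('y')(s) = Mul(Rational(1, 8), Mul(Add(s, s), Pow(Add(s, 0), -1))) = Mul(Rational(1, 8), Mul(Mul(2, s), Pow(s, -1))) = Mul(Rational(1, 8), 2) = Rational(1, 4))
Pow(Add(Function('y')(Function('h')(3)), -849), -1) = Pow(Add(Rational(1, 4), -849), -1) = Pow(Rational(-3395, 4), -1) = Rational(-4, 3395)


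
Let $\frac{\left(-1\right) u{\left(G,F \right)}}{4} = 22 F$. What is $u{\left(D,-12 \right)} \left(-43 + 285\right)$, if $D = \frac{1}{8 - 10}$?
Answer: $255552$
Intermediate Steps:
$D = - \frac{1}{2}$ ($D = \frac{1}{-2} = - \frac{1}{2} \approx -0.5$)
$u{\left(G,F \right)} = - 88 F$ ($u{\left(G,F \right)} = - 4 \cdot 22 F = - 88 F$)
$u{\left(D,-12 \right)} \left(-43 + 285\right) = \left(-88\right) \left(-12\right) \left(-43 + 285\right) = 1056 \cdot 242 = 255552$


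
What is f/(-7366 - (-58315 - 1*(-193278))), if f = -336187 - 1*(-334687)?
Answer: 500/47443 ≈ 0.010539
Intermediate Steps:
f = -1500 (f = -336187 + 334687 = -1500)
f/(-7366 - (-58315 - 1*(-193278))) = -1500/(-7366 - (-58315 - 1*(-193278))) = -1500/(-7366 - (-58315 + 193278)) = -1500/(-7366 - 1*134963) = -1500/(-7366 - 134963) = -1500/(-142329) = -1500*(-1/142329) = 500/47443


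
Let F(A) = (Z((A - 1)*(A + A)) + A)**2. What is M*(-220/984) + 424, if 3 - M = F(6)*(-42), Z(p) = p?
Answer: -3319407/82 ≈ -40481.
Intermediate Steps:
F(A) = (A + 2*A*(-1 + A))**2 (F(A) = ((A - 1)*(A + A) + A)**2 = ((-1 + A)*(2*A) + A)**2 = (2*A*(-1 + A) + A)**2 = (A + 2*A*(-1 + A))**2)
M = 182955 (M = 3 - 6**2*(-1 + 2*6)**2*(-42) = 3 - 36*(-1 + 12)**2*(-42) = 3 - 36*11**2*(-42) = 3 - 36*121*(-42) = 3 - 4356*(-42) = 3 - 1*(-182952) = 3 + 182952 = 182955)
M*(-220/984) + 424 = 182955*(-220/984) + 424 = 182955*(-220*1/984) + 424 = 182955*(-55/246) + 424 = -3354175/82 + 424 = -3319407/82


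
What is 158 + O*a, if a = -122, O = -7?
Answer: 1012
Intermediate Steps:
158 + O*a = 158 - 7*(-122) = 158 + 854 = 1012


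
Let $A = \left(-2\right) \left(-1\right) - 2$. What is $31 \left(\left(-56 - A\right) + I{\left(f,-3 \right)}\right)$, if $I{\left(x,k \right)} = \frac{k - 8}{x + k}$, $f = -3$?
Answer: $- \frac{10075}{6} \approx -1679.2$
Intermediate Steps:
$A = 0$ ($A = 2 - 2 = 0$)
$I{\left(x,k \right)} = \frac{-8 + k}{k + x}$
$31 \left(\left(-56 - A\right) + I{\left(f,-3 \right)}\right) = 31 \left(\left(-56 - 0\right) + \frac{-8 - 3}{-3 - 3}\right) = 31 \left(\left(-56 + 0\right) + \frac{1}{-6} \left(-11\right)\right) = 31 \left(-56 - - \frac{11}{6}\right) = 31 \left(-56 + \frac{11}{6}\right) = 31 \left(- \frac{325}{6}\right) = - \frac{10075}{6}$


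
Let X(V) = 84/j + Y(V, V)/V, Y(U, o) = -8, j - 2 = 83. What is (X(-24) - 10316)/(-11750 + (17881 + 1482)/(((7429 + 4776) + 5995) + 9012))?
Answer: 71574172516/81529017435 ≈ 0.87790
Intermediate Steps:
j = 85 (j = 2 + 83 = 85)
X(V) = 84/85 - 8/V
(X(-24) - 10316)/(-11750 + (17881 + 1482)/(((7429 + 4776) + 5995) + 9012)) = ((84/85 - 8/(-24)) - 10316)/(-11750 + (17881 + 1482)/(((7429 + 4776) + 5995) + 9012)) = ((84/85 - 8*(-1/24)) - 10316)/(-11750 + 19363/((12205 + 5995) + 9012)) = ((84/85 + ⅓) - 10316)/(-11750 + 19363/(18200 + 9012)) = (337/255 - 10316)/(-11750 + 19363/27212) = -2630243/(255*(-11750 + 19363*(1/27212))) = -2630243/(255*(-11750 + 19363/27212)) = -2630243/(255*(-319721637/27212)) = -2630243/255*(-27212/319721637) = 71574172516/81529017435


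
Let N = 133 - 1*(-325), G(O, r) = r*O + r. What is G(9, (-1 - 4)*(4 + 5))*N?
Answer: -206100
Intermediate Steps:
G(O, r) = r + O*r (G(O, r) = O*r + r = r + O*r)
N = 458 (N = 133 + 325 = 458)
G(9, (-1 - 4)*(4 + 5))*N = (((-1 - 4)*(4 + 5))*(1 + 9))*458 = (-5*9*10)*458 = -45*10*458 = -450*458 = -206100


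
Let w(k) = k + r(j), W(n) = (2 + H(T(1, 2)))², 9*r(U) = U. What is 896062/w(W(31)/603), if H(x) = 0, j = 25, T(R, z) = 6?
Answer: 540325386/1679 ≈ 3.2181e+5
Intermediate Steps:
r(U) = U/9
W(n) = 4 (W(n) = (2 + 0)² = 2² = 4)
w(k) = 25/9 + k (w(k) = k + (⅑)*25 = k + 25/9 = 25/9 + k)
896062/w(W(31)/603) = 896062/(25/9 + 4/603) = 896062/(1679/603) = 896062*(603/1679) = 540325386/1679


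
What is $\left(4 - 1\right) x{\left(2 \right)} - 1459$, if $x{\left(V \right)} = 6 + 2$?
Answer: $-1435$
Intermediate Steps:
$x{\left(V \right)} = 8$
$\left(4 - 1\right) x{\left(2 \right)} - 1459 = \left(4 - 1\right) 8 - 1459 = 3 \cdot 8 - 1459 = 24 - 1459 = -1435$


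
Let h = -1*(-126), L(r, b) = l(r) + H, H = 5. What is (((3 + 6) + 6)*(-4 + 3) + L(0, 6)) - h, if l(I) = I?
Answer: -136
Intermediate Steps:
L(r, b) = 5 + r (L(r, b) = r + 5 = 5 + r)
h = 126
(((3 + 6) + 6)*(-4 + 3) + L(0, 6)) - h = (((3 + 6) + 6)*(-4 + 3) + (5 + 0)) - 1*126 = ((9 + 6)*(-1) + 5) - 126 = (15*(-1) + 5) - 126 = (-15 + 5) - 126 = -10 - 126 = -136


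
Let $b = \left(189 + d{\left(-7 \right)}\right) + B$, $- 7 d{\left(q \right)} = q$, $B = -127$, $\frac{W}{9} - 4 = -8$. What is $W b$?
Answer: $-2268$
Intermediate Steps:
$W = -36$ ($W = 36 + 9 \left(-8\right) = 36 - 72 = -36$)
$d{\left(q \right)} = - \frac{q}{7}$
$b = 63$ ($b = \left(189 - -1\right) - 127 = \left(189 + 1\right) - 127 = 190 - 127 = 63$)
$W b = \left(-36\right) 63 = -2268$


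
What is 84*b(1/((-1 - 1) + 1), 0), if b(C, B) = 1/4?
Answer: 21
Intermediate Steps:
b(C, B) = ¼ (b(C, B) = 1*(¼) = ¼)
84*b(1/((-1 - 1) + 1), 0) = 84*(¼) = 21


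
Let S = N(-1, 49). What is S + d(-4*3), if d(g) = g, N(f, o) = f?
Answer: -13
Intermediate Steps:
S = -1
S + d(-4*3) = -1 - 4*3 = -1 - 12 = -13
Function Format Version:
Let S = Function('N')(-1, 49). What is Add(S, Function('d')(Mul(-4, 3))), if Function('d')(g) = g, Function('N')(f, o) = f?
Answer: -13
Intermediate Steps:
S = -1
Add(S, Function('d')(Mul(-4, 3))) = Add(-1, Mul(-4, 3)) = Add(-1, -12) = -13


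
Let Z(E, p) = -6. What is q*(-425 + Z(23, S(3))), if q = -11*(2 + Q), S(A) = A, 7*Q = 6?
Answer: 94820/7 ≈ 13546.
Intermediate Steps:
Q = 6/7 (Q = (⅐)*6 = 6/7 ≈ 0.85714)
q = -220/7 (q = -11*(2 + 6/7) = -11*20/7 = -220/7 ≈ -31.429)
q*(-425 + Z(23, S(3))) = -220*(-425 - 6)/7 = -220/7*(-431) = 94820/7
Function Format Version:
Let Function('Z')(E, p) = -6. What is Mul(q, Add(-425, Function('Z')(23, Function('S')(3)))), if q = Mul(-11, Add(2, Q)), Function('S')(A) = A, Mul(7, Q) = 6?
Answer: Rational(94820, 7) ≈ 13546.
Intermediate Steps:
Q = Rational(6, 7) (Q = Mul(Rational(1, 7), 6) = Rational(6, 7) ≈ 0.85714)
q = Rational(-220, 7) (q = Mul(-11, Add(2, Rational(6, 7))) = Mul(-11, Rational(20, 7)) = Rational(-220, 7) ≈ -31.429)
Mul(q, Add(-425, Function('Z')(23, Function('S')(3)))) = Mul(Rational(-220, 7), Add(-425, -6)) = Mul(Rational(-220, 7), -431) = Rational(94820, 7)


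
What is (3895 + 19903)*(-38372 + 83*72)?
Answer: -770960008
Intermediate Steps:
(3895 + 19903)*(-38372 + 83*72) = 23798*(-38372 + 5976) = 23798*(-32396) = -770960008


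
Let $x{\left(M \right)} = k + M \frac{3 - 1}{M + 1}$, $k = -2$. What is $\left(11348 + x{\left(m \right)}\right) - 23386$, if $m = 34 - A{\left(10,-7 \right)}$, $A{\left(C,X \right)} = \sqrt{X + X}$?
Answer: $- \frac{2130736}{177} - \frac{2 i \sqrt{14}}{1239} \approx -12038.0 - 0.0060398 i$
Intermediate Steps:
$A{\left(C,X \right)} = \sqrt{2} \sqrt{X}$ ($A{\left(C,X \right)} = \sqrt{2 X} = \sqrt{2} \sqrt{X}$)
$m = 34 - i \sqrt{14}$ ($m = 34 - \sqrt{2} \sqrt{-7} = 34 - \sqrt{2} i \sqrt{7} = 34 - i \sqrt{14} \approx 34.0 - 3.7417 i$)
$x{\left(M \right)} = -2 + \frac{2 M}{1 + M}$ ($x{\left(M \right)} = -2 + M \frac{3 - 1}{M + 1} = -2 + M \frac{2}{1 + M} = -2 + \frac{2 M}{1 + M}$)
$\left(11348 + x{\left(m \right)}\right) - 23386 = \left(11348 - \frac{2}{1 + \left(34 - i \sqrt{14}\right)}\right) - 23386 = \left(11348 - \frac{2}{35 - i \sqrt{14}}\right) - 23386 = -12038 - \frac{2}{35 - i \sqrt{14}}$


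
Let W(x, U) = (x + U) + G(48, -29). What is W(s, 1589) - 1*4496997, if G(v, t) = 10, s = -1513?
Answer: -4496911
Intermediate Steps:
W(x, U) = 10 + U + x (W(x, U) = (x + U) + 10 = (U + x) + 10 = 10 + U + x)
W(s, 1589) - 1*4496997 = (10 + 1589 - 1513) - 1*4496997 = 86 - 4496997 = -4496911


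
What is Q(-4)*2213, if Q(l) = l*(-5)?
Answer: 44260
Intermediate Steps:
Q(l) = -5*l
Q(-4)*2213 = -5*(-4)*2213 = 20*2213 = 44260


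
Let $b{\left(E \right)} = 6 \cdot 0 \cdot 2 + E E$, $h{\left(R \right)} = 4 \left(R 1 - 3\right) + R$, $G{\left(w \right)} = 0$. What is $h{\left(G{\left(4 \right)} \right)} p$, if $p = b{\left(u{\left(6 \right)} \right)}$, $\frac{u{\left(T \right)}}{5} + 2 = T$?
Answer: $-4800$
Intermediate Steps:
$u{\left(T \right)} = -10 + 5 T$
$h{\left(R \right)} = -12 + 5 R$ ($h{\left(R \right)} = 4 \left(R - 3\right) + R = 4 \left(-3 + R\right) + R = \left(-12 + 4 R\right) + R = -12 + 5 R$)
$b{\left(E \right)} = E^{2}$ ($b{\left(E \right)} = 0 \cdot 2 + E^{2} = 0 + E^{2} = E^{2}$)
$p = 400$ ($p = \left(-10 + 5 \cdot 6\right)^{2} = \left(-10 + 30\right)^{2} = 20^{2} = 400$)
$h{\left(G{\left(4 \right)} \right)} p = \left(-12 + 5 \cdot 0\right) 400 = \left(-12 + 0\right) 400 = \left(-12\right) 400 = -4800$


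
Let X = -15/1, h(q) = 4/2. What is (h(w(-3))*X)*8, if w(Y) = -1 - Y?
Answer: -240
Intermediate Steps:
h(q) = 2 (h(q) = 4*(1/2) = 2)
X = -15 (X = -15*1 = -15)
(h(w(-3))*X)*8 = (2*(-15))*8 = -30*8 = -240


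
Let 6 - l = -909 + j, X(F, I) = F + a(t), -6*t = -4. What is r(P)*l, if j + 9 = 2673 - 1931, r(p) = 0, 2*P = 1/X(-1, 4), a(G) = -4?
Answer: 0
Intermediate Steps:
t = 2/3 (t = -1/6*(-4) = 2/3 ≈ 0.66667)
X(F, I) = -4 + F (X(F, I) = F - 4 = -4 + F)
P = -1/10 (P = 1/(2*(-4 - 1)) = (1/2)/(-5) = (1/2)*(-1/5) = -1/10 ≈ -0.10000)
j = 733 (j = -9 + (2673 - 1931) = -9 + 742 = 733)
l = 182 (l = 6 - (-909 + 733) = 6 - 1*(-176) = 6 + 176 = 182)
r(P)*l = 0*182 = 0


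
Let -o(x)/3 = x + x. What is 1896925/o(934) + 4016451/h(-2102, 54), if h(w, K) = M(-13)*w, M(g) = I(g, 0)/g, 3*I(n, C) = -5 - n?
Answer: 211480193489/23559216 ≈ 8976.5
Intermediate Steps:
I(n, C) = -5/3 - n/3 (I(n, C) = (-5 - n)/3 = -5/3 - n/3)
M(g) = (-5/3 - g/3)/g
o(x) = -6*x (o(x) = -3*(x + x) = -6*x)
h(w, K) = -8*w/39 (h(w, K) = ((⅓)*(-5 - 1*(-13))/(-13))*w = ((⅓)*(-1/13)*(-5 + 13))*w = ((⅓)*(-1/13)*8)*w = -8*w/39)
1896925/o(934) + 4016451/h(-2102, 54) = 1896925/((-6*934)) + 4016451/((-8/39*(-2102))) = 1896925/(-5604) + 4016451/(16816/39) = 1896925*(-1/5604) + 4016451*(39/16816) = -1896925/5604 + 156641589/16816 = 211480193489/23559216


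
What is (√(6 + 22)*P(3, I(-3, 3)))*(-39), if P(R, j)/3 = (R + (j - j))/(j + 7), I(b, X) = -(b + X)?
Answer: -702*√7/7 ≈ -265.33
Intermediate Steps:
I(b, X) = -X - b (I(b, X) = -(X + b) = -X - b)
P(R, j) = 3*R/(7 + j) (P(R, j) = 3*((R + (j - j))/(j + 7)) = 3*((R + 0)/(7 + j)) = 3*(R/(7 + j)) = 3*R/(7 + j))
(√(6 + 22)*P(3, I(-3, 3)))*(-39) = (√(6 + 22)*(3*3/(7 + (-1*3 - 1*(-3)))))*(-39) = (√28*(3*3/(7 + (-3 + 3))))*(-39) = ((2*√7)*(3*3/(7 + 0)))*(-39) = ((2*√7)*(3*3/7))*(-39) = ((2*√7)*(3*3*(⅐)))*(-39) = ((2*√7)*(9/7))*(-39) = (18*√7/7)*(-39) = -702*√7/7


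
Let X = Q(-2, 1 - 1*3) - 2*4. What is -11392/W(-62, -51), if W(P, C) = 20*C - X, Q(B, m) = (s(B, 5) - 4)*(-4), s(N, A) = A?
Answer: 712/63 ≈ 11.302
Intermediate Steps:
Q(B, m) = -4 (Q(B, m) = (5 - 4)*(-4) = 1*(-4) = -4)
X = -12 (X = -4 - 2*4 = -4 - 8 = -12)
W(P, C) = 12 + 20*C (W(P, C) = 20*C - 1*(-12) = 20*C + 12 = 12 + 20*C)
-11392/W(-62, -51) = -11392/(12 + 20*(-51)) = -11392/(12 - 1020) = -11392/(-1008) = -11392*(-1/1008) = 712/63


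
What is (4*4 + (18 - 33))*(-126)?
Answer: -126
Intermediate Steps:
(4*4 + (18 - 33))*(-126) = (16 - 15)*(-126) = 1*(-126) = -126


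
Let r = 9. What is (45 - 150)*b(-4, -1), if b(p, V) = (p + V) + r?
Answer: -420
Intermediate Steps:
b(p, V) = 9 + V + p (b(p, V) = (p + V) + 9 = (V + p) + 9 = 9 + V + p)
(45 - 150)*b(-4, -1) = (45 - 150)*(9 - 1 - 4) = -105*4 = -420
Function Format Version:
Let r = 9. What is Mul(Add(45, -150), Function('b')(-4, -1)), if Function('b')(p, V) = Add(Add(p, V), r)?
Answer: -420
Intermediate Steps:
Function('b')(p, V) = Add(9, V, p) (Function('b')(p, V) = Add(Add(p, V), 9) = Add(Add(V, p), 9) = Add(9, V, p))
Mul(Add(45, -150), Function('b')(-4, -1)) = Mul(Add(45, -150), Add(9, -1, -4)) = Mul(-105, 4) = -420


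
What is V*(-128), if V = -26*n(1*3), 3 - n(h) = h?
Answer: 0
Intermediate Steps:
n(h) = 3 - h
V = 0 (V = -26*(3 - 3) = -26*0 = 0)
V*(-128) = 0*(-128) = 0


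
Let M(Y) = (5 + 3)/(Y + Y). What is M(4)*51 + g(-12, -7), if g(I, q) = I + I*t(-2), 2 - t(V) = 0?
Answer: 15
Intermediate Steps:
M(Y) = 4/Y (M(Y) = 8/((2*Y)) = 8*(1/(2*Y)) = 4/Y)
t(V) = 2 (t(V) = 2 - 1*0 = 2 + 0 = 2)
g(I, q) = 3*I (g(I, q) = I + I*2 = I + 2*I = 3*I)
M(4)*51 + g(-12, -7) = (4/4)*51 + 3*(-12) = (4*(1/4))*51 - 36 = 1*51 - 36 = 51 - 36 = 15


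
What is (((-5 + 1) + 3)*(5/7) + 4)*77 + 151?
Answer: 404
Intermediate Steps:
(((-5 + 1) + 3)*(5/7) + 4)*77 + 151 = ((-4 + 3)*(5*(1/7)) + 4)*77 + 151 = (-1*5/7 + 4)*77 + 151 = (-5/7 + 4)*77 + 151 = (23/7)*77 + 151 = 253 + 151 = 404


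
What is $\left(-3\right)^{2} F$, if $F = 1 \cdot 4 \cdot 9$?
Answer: $324$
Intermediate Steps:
$F = 36$ ($F = 4 \cdot 9 = 36$)
$\left(-3\right)^{2} F = \left(-3\right)^{2} \cdot 36 = 9 \cdot 36 = 324$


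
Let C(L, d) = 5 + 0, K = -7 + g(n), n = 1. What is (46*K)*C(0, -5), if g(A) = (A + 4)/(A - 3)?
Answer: -2185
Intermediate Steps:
g(A) = (4 + A)/(-3 + A)
K = -19/2 (K = -7 + (4 + 1)/(-3 + 1) = -7 + 5/(-2) = -7 - ½*5 = -7 - 5/2 = -19/2 ≈ -9.5000)
C(L, d) = 5
(46*K)*C(0, -5) = (46*(-19/2))*5 = -437*5 = -2185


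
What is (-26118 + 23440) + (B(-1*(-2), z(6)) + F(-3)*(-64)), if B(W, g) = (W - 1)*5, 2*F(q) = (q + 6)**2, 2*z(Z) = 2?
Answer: -2961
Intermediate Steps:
z(Z) = 1 (z(Z) = (1/2)*2 = 1)
F(q) = (6 + q)**2/2 (F(q) = (q + 6)**2/2 = (6 + q)**2/2)
B(W, g) = -5 + 5*W (B(W, g) = (-1 + W)*5 = -5 + 5*W)
(-26118 + 23440) + (B(-1*(-2), z(6)) + F(-3)*(-64)) = (-26118 + 23440) + ((-5 + 5*(-1*(-2))) + ((6 - 3)**2/2)*(-64)) = -2678 + ((-5 + 5*2) + ((1/2)*3**2)*(-64)) = -2678 + ((-5 + 10) + ((1/2)*9)*(-64)) = -2678 + (5 + (9/2)*(-64)) = -2678 + (5 - 288) = -2678 - 283 = -2961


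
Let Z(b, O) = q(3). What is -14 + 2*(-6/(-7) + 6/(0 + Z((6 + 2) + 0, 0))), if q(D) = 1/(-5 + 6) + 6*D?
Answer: -1550/133 ≈ -11.654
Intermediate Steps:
q(D) = 1 + 6*D (q(D) = 1/1 + 6*D = 1 + 6*D)
Z(b, O) = 19 (Z(b, O) = 1 + 6*3 = 1 + 18 = 19)
-14 + 2*(-6/(-7) + 6/(0 + Z((6 + 2) + 0, 0))) = -14 + 2*(-6/(-7) + 6/(0 + 19)) = -14 + 2*(-6*(-⅐) + 6/19) = -14 + 2*(6/7 + 6*(1/19)) = -14 + 2*(6/7 + 6/19) = -14 + 2*(156/133) = -14 + 312/133 = -1550/133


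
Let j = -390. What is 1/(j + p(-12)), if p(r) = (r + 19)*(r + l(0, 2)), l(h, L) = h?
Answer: -1/474 ≈ -0.0021097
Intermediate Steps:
p(r) = r*(19 + r) (p(r) = (r + 19)*(r + 0) = (19 + r)*r = r*(19 + r))
1/(j + p(-12)) = 1/(-390 - 12*(19 - 12)) = 1/(-390 - 12*7) = 1/(-390 - 84) = 1/(-474) = -1/474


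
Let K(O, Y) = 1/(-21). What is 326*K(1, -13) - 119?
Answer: -2825/21 ≈ -134.52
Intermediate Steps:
K(O, Y) = -1/21
326*K(1, -13) - 119 = 326*(-1/21) - 119 = -326/21 - 119 = -2825/21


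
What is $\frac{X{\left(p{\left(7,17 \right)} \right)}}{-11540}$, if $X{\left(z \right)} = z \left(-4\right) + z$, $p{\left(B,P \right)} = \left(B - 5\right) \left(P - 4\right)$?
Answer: $\frac{39}{5770} \approx 0.0067591$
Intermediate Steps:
$p{\left(B,P \right)} = \left(-5 + B\right) \left(-4 + P\right)$
$X{\left(z \right)} = - 3 z$ ($X{\left(z \right)} = - 4 z + z = - 3 z$)
$\frac{X{\left(p{\left(7,17 \right)} \right)}}{-11540} = \frac{\left(-3\right) \left(20 - 85 - 28 + 7 \cdot 17\right)}{-11540} = - 3 \left(20 - 85 - 28 + 119\right) \left(- \frac{1}{11540}\right) = \left(-3\right) 26 \left(- \frac{1}{11540}\right) = \left(-78\right) \left(- \frac{1}{11540}\right) = \frac{39}{5770}$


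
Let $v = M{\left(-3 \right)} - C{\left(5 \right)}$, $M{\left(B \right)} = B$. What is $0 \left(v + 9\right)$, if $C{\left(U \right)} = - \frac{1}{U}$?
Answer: $0$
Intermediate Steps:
$v = - \frac{14}{5}$ ($v = -3 - - \frac{1}{5} = -3 + \frac{1}{5} = - \frac{14}{5} \approx -2.8$)
$0 \left(v + 9\right) = 0 \left(- \frac{14}{5} + 9\right) = 0 \cdot \frac{31}{5} = 0$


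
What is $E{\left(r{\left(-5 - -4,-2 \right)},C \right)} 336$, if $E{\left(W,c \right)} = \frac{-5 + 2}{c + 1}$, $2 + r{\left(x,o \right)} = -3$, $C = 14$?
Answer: $- \frac{336}{5} \approx -67.2$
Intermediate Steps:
$r{\left(x,o \right)} = -5$ ($r{\left(x,o \right)} = -2 - 3 = -5$)
$E{\left(W,c \right)} = - \frac{3}{1 + c}$
$E{\left(r{\left(-5 - -4,-2 \right)},C \right)} 336 = - \frac{3}{1 + 14} \cdot 336 = - \frac{3}{15} \cdot 336 = \left(-3\right) \frac{1}{15} \cdot 336 = \left(- \frac{1}{5}\right) 336 = - \frac{336}{5}$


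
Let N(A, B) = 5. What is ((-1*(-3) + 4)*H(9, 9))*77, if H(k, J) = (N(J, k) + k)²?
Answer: 105644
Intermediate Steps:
H(k, J) = (5 + k)²
((-1*(-3) + 4)*H(9, 9))*77 = ((-1*(-3) + 4)*(5 + 9)²)*77 = ((3 + 4)*14²)*77 = (7*196)*77 = 1372*77 = 105644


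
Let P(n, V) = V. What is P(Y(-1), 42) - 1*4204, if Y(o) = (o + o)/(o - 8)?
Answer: -4162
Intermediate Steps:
Y(o) = 2*o/(-8 + o) (Y(o) = (2*o)/(-8 + o) = 2*o/(-8 + o))
P(Y(-1), 42) - 1*4204 = 42 - 1*4204 = 42 - 4204 = -4162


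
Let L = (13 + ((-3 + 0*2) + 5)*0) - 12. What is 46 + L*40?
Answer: 86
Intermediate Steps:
L = 1 (L = (13 + ((-3 + 0) + 5)*0) - 12 = (13 + (-3 + 5)*0) - 12 = (13 + 2*0) - 12 = (13 + 0) - 12 = 13 - 12 = 1)
46 + L*40 = 46 + 1*40 = 46 + 40 = 86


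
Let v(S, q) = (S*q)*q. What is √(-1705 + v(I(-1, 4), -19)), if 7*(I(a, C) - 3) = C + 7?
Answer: I*√2681/7 ≈ 7.3969*I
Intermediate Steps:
I(a, C) = 4 + C/7 (I(a, C) = 3 + (C + 7)/7 = 3 + (7 + C)/7 = 3 + (1 + C/7) = 4 + C/7)
v(S, q) = S*q²
√(-1705 + v(I(-1, 4), -19)) = √(-1705 + (4 + (⅐)*4)*(-19)²) = √(-1705 + (4 + 4/7)*361) = √(-1705 + (32/7)*361) = √(-1705 + 11552/7) = √(-383/7) = I*√2681/7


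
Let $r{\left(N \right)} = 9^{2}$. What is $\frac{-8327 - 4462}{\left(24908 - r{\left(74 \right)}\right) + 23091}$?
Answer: $- \frac{12789}{47918} \approx -0.26689$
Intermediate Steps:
$r{\left(N \right)} = 81$
$\frac{-8327 - 4462}{\left(24908 - r{\left(74 \right)}\right) + 23091} = \frac{-8327 - 4462}{\left(24908 - 81\right) + 23091} = - \frac{12789}{\left(24908 - 81\right) + 23091} = - \frac{12789}{24827 + 23091} = - \frac{12789}{47918}$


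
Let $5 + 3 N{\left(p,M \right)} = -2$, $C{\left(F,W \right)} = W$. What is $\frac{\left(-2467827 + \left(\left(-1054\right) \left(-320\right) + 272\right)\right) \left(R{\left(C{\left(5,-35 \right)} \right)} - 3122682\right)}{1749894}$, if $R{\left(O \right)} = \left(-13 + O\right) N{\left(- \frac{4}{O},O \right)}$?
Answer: $\frac{3325966403375}{874947} \approx 3.8013 \cdot 10^{6}$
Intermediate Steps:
$N{\left(p,M \right)} = - \frac{7}{3}$ ($N{\left(p,M \right)} = - \frac{5}{3} + \frac{1}{3} \left(-2\right) = - \frac{5}{3} - \frac{2}{3} = - \frac{7}{3}$)
$R{\left(O \right)} = \frac{91}{3} - \frac{7 O}{3}$ ($R{\left(O \right)} = \left(-13 + O\right) \left(- \frac{7}{3}\right) = \frac{91}{3} - \frac{7 O}{3}$)
$\frac{\left(-2467827 + \left(\left(-1054\right) \left(-320\right) + 272\right)\right) \left(R{\left(C{\left(5,-35 \right)} \right)} - 3122682\right)}{1749894} = \frac{\left(-2467827 + \left(\left(-1054\right) \left(-320\right) + 272\right)\right) \left(\left(\frac{91}{3} - - \frac{245}{3}\right) - 3122682\right)}{1749894} = \left(-2467827 + \left(337280 + 272\right)\right) \left(\left(\frac{91}{3} + \frac{245}{3}\right) - 3122682\right) \frac{1}{1749894} = \left(-2467827 + 337552\right) \left(112 - 3122682\right) \frac{1}{1749894} = \left(-2130275\right) \left(-3122570\right) \frac{1}{1749894} = 6651932806750 \cdot \frac{1}{1749894} = \frac{3325966403375}{874947}$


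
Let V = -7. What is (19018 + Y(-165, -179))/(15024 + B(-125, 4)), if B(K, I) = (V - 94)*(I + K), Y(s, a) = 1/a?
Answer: 3404221/4876855 ≈ 0.69804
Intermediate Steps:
B(K, I) = -101*I - 101*K (B(K, I) = (-7 - 94)*(I + K) = -101*(I + K) = -101*I - 101*K)
(19018 + Y(-165, -179))/(15024 + B(-125, 4)) = (19018 + 1/(-179))/(15024 + (-101*4 - 101*(-125))) = (19018 - 1/179)/(15024 + (-404 + 12625)) = 3404221/(179*(15024 + 12221)) = (3404221/179)/27245 = (3404221/179)*(1/27245) = 3404221/4876855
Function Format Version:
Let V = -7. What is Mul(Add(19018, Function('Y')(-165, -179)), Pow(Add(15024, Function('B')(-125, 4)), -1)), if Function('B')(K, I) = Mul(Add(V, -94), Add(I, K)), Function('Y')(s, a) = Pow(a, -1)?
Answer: Rational(3404221, 4876855) ≈ 0.69804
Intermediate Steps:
Function('B')(K, I) = Add(Mul(-101, I), Mul(-101, K)) (Function('B')(K, I) = Mul(Add(-7, -94), Add(I, K)) = Mul(-101, Add(I, K)) = Add(Mul(-101, I), Mul(-101, K)))
Mul(Add(19018, Function('Y')(-165, -179)), Pow(Add(15024, Function('B')(-125, 4)), -1)) = Mul(Add(19018, Pow(-179, -1)), Pow(Add(15024, Add(Mul(-101, 4), Mul(-101, -125))), -1)) = Mul(Add(19018, Rational(-1, 179)), Pow(Add(15024, Add(-404, 12625)), -1)) = Mul(Rational(3404221, 179), Pow(Add(15024, 12221), -1)) = Mul(Rational(3404221, 179), Pow(27245, -1)) = Mul(Rational(3404221, 179), Rational(1, 27245)) = Rational(3404221, 4876855)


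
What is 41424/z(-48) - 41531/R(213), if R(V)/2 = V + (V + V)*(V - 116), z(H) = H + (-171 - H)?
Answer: -383132609/1578330 ≈ -242.75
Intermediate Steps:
z(H) = -171
R(V) = 2*V + 4*V*(-116 + V) (R(V) = 2*(V + (V + V)*(V - 116)) = 2*(V + (2*V)*(-116 + V)) = 2*(V + 2*V*(-116 + V)) = 2*V + 4*V*(-116 + V))
41424/z(-48) - 41531/R(213) = 41424/(-171) - 41531*1/(426*(-231 + 2*213)) = 41424*(-1/171) - 41531*1/(426*(-231 + 426)) = -13808/57 - 41531/(2*213*195) = -13808/57 - 41531/83070 = -383132609/1578330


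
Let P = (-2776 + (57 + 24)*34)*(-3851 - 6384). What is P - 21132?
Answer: 204038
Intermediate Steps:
P = 225170 (P = (-2776 + 81*34)*(-10235) = (-2776 + 2754)*(-10235) = -22*(-10235) = 225170)
P - 21132 = 225170 - 21132 = 204038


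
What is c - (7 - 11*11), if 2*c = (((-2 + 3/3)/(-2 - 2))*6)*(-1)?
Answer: 453/4 ≈ 113.25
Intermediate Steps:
c = -¾ (c = ((((-2 + 3/3)/(-2 - 2))*6)*(-1))/2 = ((((-2 + 3*(⅓))/(-4))*6)*(-1))/2 = ((((-2 + 1)*(-¼))*6)*(-1))/2 = ((-1*(-¼)*6)*(-1))/2 = (((¼)*6)*(-1))/2 = ((3/2)*(-1))/2 = (½)*(-3/2) = -¾ ≈ -0.75000)
c - (7 - 11*11) = -¾ - (7 - 11*11) = -¾ - (7 - 121) = -¾ - 1*(-114) = -¾ + 114 = 453/4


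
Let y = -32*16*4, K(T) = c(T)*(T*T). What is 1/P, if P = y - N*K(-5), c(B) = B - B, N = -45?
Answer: -1/2048 ≈ -0.00048828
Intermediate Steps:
c(B) = 0
K(T) = 0 (K(T) = 0*(T*T) = 0*T² = 0)
y = -2048 (y = -512*4 = -2048)
P = -2048 (P = -2048 - (-45)*0 = -2048 - 1*0 = -2048 + 0 = -2048)
1/P = 1/(-2048) = -1/2048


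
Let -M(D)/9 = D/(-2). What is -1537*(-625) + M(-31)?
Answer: 1920971/2 ≈ 9.6049e+5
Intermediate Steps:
M(D) = 9*D/2 (M(D) = -9*D/(-2) = -9*D*(-1)/2 = -(-9)*D/2 = 9*D/2)
-1537*(-625) + M(-31) = -1537*(-625) + (9/2)*(-31) = 960625 - 279/2 = 1920971/2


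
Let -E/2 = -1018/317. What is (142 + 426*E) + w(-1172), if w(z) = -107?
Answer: 878431/317 ≈ 2771.1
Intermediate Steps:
E = 2036/317 (E = -(-2036)/317 = -2*(-1018/317) = 2036/317 ≈ 6.4227)
(142 + 426*E) + w(-1172) = (142 + 426*(2036/317)) - 107 = (142 + 867336/317) - 107 = 912350/317 - 107 = 878431/317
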